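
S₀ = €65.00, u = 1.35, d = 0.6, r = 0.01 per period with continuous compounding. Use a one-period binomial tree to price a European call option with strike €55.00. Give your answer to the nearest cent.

€17.73

Risk-neutral probability p = (e^0.01 − 0.6)/(1.35 − 0.6) = 0.4101/0.7500 = 0.5467
Terminal stock prices: S_u = 87.75, S_d = 39
Terminal payoffs (S − K): max(32.75, 0) = 32.75, max(-16, 0) = 0
Node 0 (S = 65): V_0 = e^(−0.01)·[0.5467·32.7500 + 0.4533·0.0000] = 17.7274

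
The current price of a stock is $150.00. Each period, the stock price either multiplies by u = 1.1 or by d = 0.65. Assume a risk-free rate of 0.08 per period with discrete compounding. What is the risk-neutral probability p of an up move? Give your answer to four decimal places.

p = 0.9556

Risk-neutral probability p = (1 + 0.08 − 0.65)/(1.1 − 0.65) = 0.4300/0.4500 = 0.9556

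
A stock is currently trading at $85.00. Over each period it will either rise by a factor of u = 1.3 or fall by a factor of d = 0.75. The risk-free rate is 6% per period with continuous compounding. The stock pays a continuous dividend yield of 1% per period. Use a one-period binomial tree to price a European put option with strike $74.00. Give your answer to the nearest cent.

Per-period risk-free factor R = e^0.06 = 1.0618; dividend-adjusted growth = e^(0.06−0.01) = 1.0513.
Risk-neutral probability p = (1.0513 − 0.75)/(1.3 − 0.75) = 0.3013/0.5500 = 0.5478
Terminal stock prices: S_u = 110.5, S_d = 63.75
Terminal payoffs (K − S): max(-36.5, 0) = 0, max(10.25, 0) = 10.25
Node 0 (S = 85): V_0 = e^(−0.06)·[0.5478·0.0000 + 0.4522·10.2500] = 4.3655

$4.37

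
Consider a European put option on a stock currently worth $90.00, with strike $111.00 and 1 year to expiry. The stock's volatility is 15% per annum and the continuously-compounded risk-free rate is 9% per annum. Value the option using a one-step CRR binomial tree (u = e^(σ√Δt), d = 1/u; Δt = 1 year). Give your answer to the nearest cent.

$11.45

CRR parameters: u = e^(σ√Δt) = e^(0.15·√1) = 1.1618, d = 1/u = 0.8607
Per-period rate: rΔt = 0.09·1 = 0.09, so R = e^0.09 = 1.0942
Risk-neutral probability p = (e^0.09 − 0.8607)/(1.1618 − 0.8607) = 0.2335/0.3011 = 0.7753
Terminal stock prices: S_u = 104.6, S_d = 77.46
Terminal payoffs (K − S): max(6.435, 0) = 6.435, max(33.54, 0) = 33.54
Node 0 (S = 90): V_0 = e^(−0.09)·[0.7753·6.4349 + 0.2247·33.5363] = 11.4464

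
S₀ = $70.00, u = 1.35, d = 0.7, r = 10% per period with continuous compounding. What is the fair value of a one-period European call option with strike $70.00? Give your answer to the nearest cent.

$13.82

Risk-neutral probability p = (e^0.1 − 0.7)/(1.35 − 0.7) = 0.4052/0.6500 = 0.6233
Terminal stock prices: S_u = 94.5, S_d = 49
Terminal payoffs (S − K): max(24.5, 0) = 24.5, max(-21, 0) = 0
Node 0 (S = 70): V_0 = e^(−0.1)·[0.6233·24.5000 + 0.3767·0.0000] = 13.8185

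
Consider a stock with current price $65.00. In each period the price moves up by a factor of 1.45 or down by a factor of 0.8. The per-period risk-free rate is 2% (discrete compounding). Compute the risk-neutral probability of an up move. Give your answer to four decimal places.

p = 0.3385

Risk-neutral probability p = (1 + 0.02 − 0.8)/(1.45 − 0.8) = 0.2200/0.6500 = 0.3385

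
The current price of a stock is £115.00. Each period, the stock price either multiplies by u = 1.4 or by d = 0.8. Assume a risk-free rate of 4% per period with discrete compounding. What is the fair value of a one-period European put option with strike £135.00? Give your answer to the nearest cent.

Risk-neutral probability p = (1 + 0.04 − 0.8)/(1.4 − 0.8) = 0.2400/0.6000 = 0.4000
Terminal stock prices: S_u = 161, S_d = 92
Terminal payoffs (K − S): max(-26, 0) = 0, max(43, 0) = 43
Node 0 (S = 115): V_0 = 1/1.04·[0.4000·0.0000 + 0.6000·43.0000] = 24.8077

£24.81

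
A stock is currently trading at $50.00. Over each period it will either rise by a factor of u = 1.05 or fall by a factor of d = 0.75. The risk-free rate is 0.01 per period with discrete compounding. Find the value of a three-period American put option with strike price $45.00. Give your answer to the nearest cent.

$1.98

Risk-neutral probability p = (1 + 0.01 − 0.75)/(1.05 − 0.75) = 0.2600/0.3000 = 0.8667
Terminal stock prices: S_uuu = 57.88, S_uud = 41.34, S_udd = 29.53, S_ddd = 21.09
Terminal payoffs (K − S): max(-12.88, 0) = 0, max(3.656, 0) = 3.656, max(15.47, 0) = 15.47, max(23.91, 0) = 23.91
Node uu (S = 55.12): continuation = 1/1.01·[0.8667·0.0000 + 0.1333·3.6562] = 0.4827; exercise value = 0.0000 ≤ continuation, so V_uu = 0.4827
Node ud (S = 39.38): continuation = 1/1.01·[0.8667·3.6562 + 0.1333·15.4688] = 5.1795; exercise value = 5.6250 > continuation, so V_ud = 5.6250 (exercise)
Node dd (S = 28.12): continuation = 1/1.01·[0.8667·15.4688 + 0.1333·23.9062] = 16.4295; exercise value = 16.8750 > continuation, so V_dd = 16.8750 (exercise)
Node u (S = 52.5): continuation = 1/1.01·[0.8667·0.4827 + 0.1333·5.6250] = 1.1567; exercise value = 0.0000 ≤ continuation, so V_u = 1.1567
Node d (S = 37.5): continuation = 1/1.01·[0.8667·5.6250 + 0.1333·16.8750] = 7.0545; exercise value = 7.5000 > continuation, so V_d = 7.5000 (exercise)
Node 0 (S = 50): continuation = 1/1.01·[0.8667·1.1567 + 0.1333·7.5000] = 1.9827; exercise value = 0.0000 ≤ continuation, so V_0 = 1.9827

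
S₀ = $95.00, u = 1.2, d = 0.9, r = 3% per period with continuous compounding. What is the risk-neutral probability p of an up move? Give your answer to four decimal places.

p = 0.4348

Risk-neutral probability p = (e^0.03 − 0.9)/(1.2 − 0.9) = 0.1305/0.3000 = 0.4348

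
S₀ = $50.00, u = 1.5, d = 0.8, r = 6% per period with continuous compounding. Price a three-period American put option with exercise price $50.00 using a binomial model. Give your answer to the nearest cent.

Risk-neutral probability p = (e^0.06 − 0.8)/(1.5 − 0.8) = 0.2618/0.7000 = 0.3741
Terminal stock prices: S_uuu = 168.8, S_uud = 90, S_udd = 48, S_ddd = 25.6
Terminal payoffs (K − S): max(-118.8, 0) = 0, max(-40, 0) = 0, max(2, 0) = 2, max(24.4, 0) = 24.4
Node uu (S = 112.5): continuation = e^(−0.06)·[0.3741·0.0000 + 0.6259·0.0000] = 0.0000; exercise value = 0.0000 ≤ continuation, so V_uu = 0.0000
Node ud (S = 60): continuation = e^(−0.06)·[0.3741·0.0000 + 0.6259·2.0000] = 1.1790; exercise value = 0.0000 ≤ continuation, so V_ud = 1.1790
Node dd (S = 32): continuation = e^(−0.06)·[0.3741·2.0000 + 0.6259·24.4000] = 15.0882; exercise value = 18.0000 > continuation, so V_dd = 18.0000 (exercise)
Node u (S = 75): continuation = e^(−0.06)·[0.3741·0.0000 + 0.6259·1.1790] = 0.6950; exercise value = 0.0000 ≤ continuation, so V_u = 0.6950
Node d (S = 40): continuation = e^(−0.06)·[0.3741·1.1790 + 0.6259·18.0000] = 11.0262; exercise value = 10.0000 ≤ continuation, so V_d = 11.0262
Node 0 (S = 50): continuation = e^(−0.06)·[0.3741·0.6950 + 0.6259·11.0262] = 6.7447; exercise value = 0.0000 ≤ continuation, so V_0 = 6.7447

$6.74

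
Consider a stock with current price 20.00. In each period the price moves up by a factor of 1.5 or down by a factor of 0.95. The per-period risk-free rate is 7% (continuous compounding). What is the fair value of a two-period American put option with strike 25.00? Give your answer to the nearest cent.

Risk-neutral probability p = (e^0.07 − 0.95)/(1.5 − 0.95) = 0.1225/0.5500 = 0.2227
Terminal stock prices: S_uu = 45, S_ud = 28.5, S_dd = 18.05
Terminal payoffs (K − S): max(-20, 0) = 0, max(-3.5, 0) = 0, max(6.95, 0) = 6.95
Node u (S = 30): continuation = e^(−0.07)·[0.2227·0.0000 + 0.7773·0.0000] = 0.0000; exercise value = 0.0000 ≤ continuation, so V_u = 0.0000
Node d (S = 19): continuation = e^(−0.07)·[0.2227·0.0000 + 0.7773·6.9500] = 5.0367; exercise value = 6.0000 > continuation, so V_d = 6.0000 (exercise)
Node 0 (S = 20): continuation = e^(−0.07)·[0.2227·0.0000 + 0.7773·6.0000] = 4.3483; exercise value = 5.0000 > continuation, so V_0 = 5.0000 (exercise)

5.00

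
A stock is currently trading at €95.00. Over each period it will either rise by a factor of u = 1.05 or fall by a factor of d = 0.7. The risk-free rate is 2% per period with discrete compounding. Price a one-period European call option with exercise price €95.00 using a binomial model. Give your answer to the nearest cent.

€4.26

Risk-neutral probability p = (1 + 0.02 − 0.7)/(1.05 − 0.7) = 0.3200/0.3500 = 0.9143
Terminal stock prices: S_u = 99.75, S_d = 66.5
Terminal payoffs (S − K): max(4.75, 0) = 4.75, max(-28.5, 0) = 0
Node 0 (S = 95): V_0 = 1/1.02·[0.9143·4.7500 + 0.0857·0.0000] = 4.2577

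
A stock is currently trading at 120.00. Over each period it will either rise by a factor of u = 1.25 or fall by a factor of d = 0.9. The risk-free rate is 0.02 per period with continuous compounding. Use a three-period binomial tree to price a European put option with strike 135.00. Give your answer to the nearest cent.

18.31

Risk-neutral probability p = (e^0.02 − 0.9)/(1.25 − 0.9) = 0.1202/0.3500 = 0.3434
Terminal stock prices: S_uuu = 234.4, S_uud = 168.8, S_udd = 121.5, S_ddd = 87.48
Terminal payoffs (K − S): max(-99.38, 0) = 0, max(-33.75, 0) = 0, max(13.5, 0) = 13.5, max(47.52, 0) = 47.52
Node uu (S = 187.5): V_uu = e^(−0.02)·[0.3434·0.0000 + 0.6566·0.0000] = 0.0000
Node ud (S = 135): V_ud = e^(−0.02)·[0.3434·0.0000 + 0.6566·13.5000] = 8.6882
Node dd (S = 97.2): V_dd = e^(−0.02)·[0.3434·13.5000 + 0.6566·47.5200] = 35.1268
Node u (S = 150): V_u = e^(−0.02)·[0.3434·0.0000 + 0.6566·8.6882] = 5.5914
Node d (S = 108): V_d = e^(−0.02)·[0.3434·8.6882 + 0.6566·35.1268] = 25.5312
Node 0 (S = 120): V_0 = e^(−0.02)·[0.3434·5.5914 + 0.6566·25.5312] = 18.3133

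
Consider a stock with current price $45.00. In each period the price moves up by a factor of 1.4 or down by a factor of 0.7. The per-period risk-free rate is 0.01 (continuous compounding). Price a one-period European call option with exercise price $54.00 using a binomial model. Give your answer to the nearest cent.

Risk-neutral probability p = (e^0.01 − 0.7)/(1.4 − 0.7) = 0.3101/0.7000 = 0.4429
Terminal stock prices: S_u = 63, S_d = 31.5
Terminal payoffs (S − K): max(9, 0) = 9, max(-22.5, 0) = 0
Node 0 (S = 45): V_0 = e^(−0.01)·[0.4429·9.0000 + 0.5571·0.0000] = 3.9467

$3.95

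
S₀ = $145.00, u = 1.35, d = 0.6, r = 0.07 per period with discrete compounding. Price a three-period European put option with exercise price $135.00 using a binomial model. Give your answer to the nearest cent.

Risk-neutral probability p = (1 + 0.07 − 0.6)/(1.35 − 0.6) = 0.4700/0.7500 = 0.6267
Terminal stock prices: S_uuu = 356.8, S_uud = 158.6, S_udd = 70.47, S_ddd = 31.32
Terminal payoffs (K − S): max(-221.8, 0) = 0, max(-23.56, 0) = 0, max(64.53, 0) = 64.53, max(103.7, 0) = 103.7
Node uu (S = 264.3): V_uu = 1/1.07·[0.6267·0.0000 + 0.3733·0.0000] = 0.0000
Node ud (S = 117.4): V_ud = 1/1.07·[0.6267·0.0000 + 0.3733·64.5300] = 22.5151
Node dd (S = 52.2): V_dd = 1/1.07·[0.6267·64.5300 + 0.3733·103.6800] = 73.9682
Node u (S = 195.8): V_u = 1/1.07·[0.6267·0.0000 + 0.3733·22.5151] = 7.8557
Node d (S = 87): V_d = 1/1.07·[0.6267·22.5151 + 0.3733·73.9682] = 38.9947
Node 0 (S = 145): V_0 = 1/1.07·[0.6267·7.8557 + 0.3733·38.9947] = 18.2065

$18.21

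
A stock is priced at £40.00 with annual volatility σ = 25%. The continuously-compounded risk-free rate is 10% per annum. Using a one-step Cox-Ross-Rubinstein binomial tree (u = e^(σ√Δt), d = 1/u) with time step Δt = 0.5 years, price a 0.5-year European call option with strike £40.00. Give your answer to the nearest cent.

CRR parameters: u = e^(σ√Δt) = e^(0.25·√0.5) = 1.1934, d = 1/u = 0.8380
Per-period rate: rΔt = 0.1·0.5 = 0.05, so R = e^0.05 = 1.0513
Risk-neutral probability p = (e^0.05 − 0.8380)/(1.1934 − 0.8380) = 0.2133/0.3554 = 0.6002
Terminal stock prices: S_u = 47.73, S_d = 33.52
Terminal payoffs (S − K): max(7.735, 0) = 7.735, max(-6.481, 0) = 0
Node 0 (S = 40): V_0 = e^(−0.05)·[0.6002·7.7346 + 0.3998·0.0000] = 4.4158

£4.42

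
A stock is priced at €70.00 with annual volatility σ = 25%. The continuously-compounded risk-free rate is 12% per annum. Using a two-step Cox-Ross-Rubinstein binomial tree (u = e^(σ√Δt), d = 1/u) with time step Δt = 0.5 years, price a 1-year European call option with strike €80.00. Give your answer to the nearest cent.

€6.93

CRR parameters: u = e^(σ√Δt) = e^(0.25·√0.5) = 1.1934, d = 1/u = 0.8380
Per-period rate: rΔt = 0.12·0.5 = 0.06, so R = e^0.06 = 1.0618
Risk-neutral probability p = (e^0.06 − 0.8380)/(1.1934 − 0.8380) = 0.2239/0.3554 = 0.6299
Terminal stock prices: S_uu = 99.69, S_ud = 70, S_dd = 49.15
Terminal payoffs (S − K): max(19.69, 0) = 19.69, max(-10, 0) = 0, max(-30.85, 0) = 0
Node u (S = 83.54): V_u = e^(−0.06)·[0.6299·19.6883 + 0.3701·0.0000] = 11.6797
Node d (S = 58.66): V_d = e^(−0.06)·[0.6299·0.0000 + 0.3701·0.0000] = 0.0000
Node 0 (S = 70): V_0 = e^(−0.06)·[0.6299·11.6797 + 0.3701·0.0000] = 6.9287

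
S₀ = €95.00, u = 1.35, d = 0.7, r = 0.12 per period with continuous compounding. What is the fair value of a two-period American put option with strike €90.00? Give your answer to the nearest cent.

Risk-neutral probability p = (e^0.12 − 0.7)/(1.35 − 0.7) = 0.4275/0.6500 = 0.6577
Terminal stock prices: S_uu = 173.1, S_ud = 89.77, S_dd = 46.55
Terminal payoffs (K − S): max(-83.14, 0) = 0, max(0.225, 0) = 0.225, max(43.45, 0) = 43.45
Node u (S = 128.2): continuation = e^(−0.12)·[0.6577·0.0000 + 0.3423·0.2250] = 0.0683; exercise value = 0.0000 ≤ continuation, so V_u = 0.0683
Node d (S = 66.5): continuation = e^(−0.12)·[0.6577·0.2250 + 0.3423·43.4500] = 13.3228; exercise value = 23.5000 > continuation, so V_d = 23.5000 (exercise)
Node 0 (S = 95): continuation = e^(−0.12)·[0.6577·0.0683 + 0.3423·23.5000] = 7.1745; exercise value = 0.0000 ≤ continuation, so V_0 = 7.1745

€7.17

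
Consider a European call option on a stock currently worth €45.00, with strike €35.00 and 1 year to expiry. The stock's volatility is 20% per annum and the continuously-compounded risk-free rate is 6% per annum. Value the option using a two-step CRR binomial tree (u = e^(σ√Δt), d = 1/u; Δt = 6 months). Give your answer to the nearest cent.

€12.23

CRR parameters: u = e^(σ√Δt) = e^(0.2·√0.5) = 1.1519, d = 1/u = 0.8681
Per-period rate: rΔt = 0.06·0.5 = 0.03, so R = e^0.03 = 1.0305
Risk-neutral probability p = (e^0.03 − 0.8681)/(1.1519 − 0.8681) = 0.1623/0.2838 = 0.5720
Terminal stock prices: S_uu = 59.71, S_ud = 45, S_dd = 33.91
Terminal payoffs (S − K): max(24.71, 0) = 24.71, max(10, 0) = 10, max(-1.086, 0) = 0
Node u (S = 51.84): V_u = e^(−0.03)·[0.5720·24.7103 + 0.4280·10.0000] = 17.8704
Node d (S = 39.07): V_d = e^(−0.03)·[0.5720·10.0000 + 0.4280·0.0000] = 5.5511
Node 0 (S = 45): V_0 = e^(−0.03)·[0.5720·17.8704 + 0.4280·5.5511] = 12.2256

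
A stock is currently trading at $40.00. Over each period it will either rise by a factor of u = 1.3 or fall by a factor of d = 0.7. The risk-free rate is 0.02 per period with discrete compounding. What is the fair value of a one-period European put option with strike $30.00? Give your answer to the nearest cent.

Risk-neutral probability p = (1 + 0.02 − 0.7)/(1.3 − 0.7) = 0.3200/0.6000 = 0.5333
Terminal stock prices: S_u = 52, S_d = 28
Terminal payoffs (K − S): max(-22, 0) = 0, max(2, 0) = 2
Node 0 (S = 40): V_0 = 1/1.02·[0.5333·0.0000 + 0.4667·2.0000] = 0.9150

$0.92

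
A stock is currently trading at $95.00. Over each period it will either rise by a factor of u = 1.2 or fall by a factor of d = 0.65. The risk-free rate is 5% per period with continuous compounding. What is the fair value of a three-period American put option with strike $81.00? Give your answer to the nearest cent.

Risk-neutral probability p = (e^0.05 − 0.65)/(1.2 − 0.65) = 0.4013/0.5500 = 0.7296
Terminal stock prices: S_uuu = 164.2, S_uud = 88.92, S_udd = 48.17, S_ddd = 26.09
Terminal payoffs (K − S): max(-83.16, 0) = 0, max(-7.92, 0) = 0, max(32.83, 0) = 32.83, max(54.91, 0) = 54.91
Node uu (S = 136.8): continuation = e^(−0.05)·[0.7296·0.0000 + 0.2704·0.0000] = 0.0000; exercise value = 0.0000 ≤ continuation, so V_uu = 0.0000
Node ud (S = 74.1): continuation = e^(−0.05)·[0.7296·0.0000 + 0.2704·32.8350] = 8.4461; exercise value = 6.9000 ≤ continuation, so V_ud = 8.4461
Node dd (S = 40.14): continuation = e^(−0.05)·[0.7296·32.8350 + 0.2704·54.9106] = 36.9121; exercise value = 40.8625 > continuation, so V_dd = 40.8625 (exercise)
Node u (S = 114): continuation = e^(−0.05)·[0.7296·0.0000 + 0.2704·8.4461] = 2.1726; exercise value = 0.0000 ≤ continuation, so V_u = 2.1726
Node d (S = 61.75): continuation = e^(−0.05)·[0.7296·8.4461 + 0.2704·40.8625] = 16.3726; exercise value = 19.2500 > continuation, so V_d = 19.2500 (exercise)
Node 0 (S = 95): continuation = e^(−0.05)·[0.7296·2.1726 + 0.2704·19.2500] = 6.4594; exercise value = 0.0000 ≤ continuation, so V_0 = 6.4594

$6.46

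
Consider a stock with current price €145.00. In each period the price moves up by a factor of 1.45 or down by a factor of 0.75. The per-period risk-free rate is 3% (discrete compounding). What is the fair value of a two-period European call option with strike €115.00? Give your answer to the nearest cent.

€47.95

Risk-neutral probability p = (1 + 0.03 − 0.75)/(1.45 − 0.75) = 0.2800/0.7000 = 0.4000
Terminal stock prices: S_uu = 304.9, S_ud = 157.7, S_dd = 81.56
Terminal payoffs (S − K): max(189.9, 0) = 189.9, max(42.69, 0) = 42.69, max(-33.44, 0) = 0
Node u (S = 210.2): V_u = 1/1.03·[0.4000·189.8625 + 0.6000·42.6875] = 98.5995
Node d (S = 108.8): V_d = 1/1.03·[0.4000·42.6875 + 0.6000·0.0000] = 16.5777
Node 0 (S = 145): V_0 = 1/1.03·[0.4000·98.5995 + 0.6000·16.5777] = 47.9480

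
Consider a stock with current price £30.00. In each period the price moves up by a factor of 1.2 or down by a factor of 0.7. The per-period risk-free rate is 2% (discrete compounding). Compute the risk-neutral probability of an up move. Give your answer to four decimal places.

p = 0.6400

Risk-neutral probability p = (1 + 0.02 − 0.7)/(1.2 − 0.7) = 0.3200/0.5000 = 0.6400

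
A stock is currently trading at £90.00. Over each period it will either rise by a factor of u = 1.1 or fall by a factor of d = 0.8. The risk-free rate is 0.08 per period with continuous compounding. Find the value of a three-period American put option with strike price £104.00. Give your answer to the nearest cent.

£14.00

Risk-neutral probability p = (e^0.08 − 0.8)/(1.1 − 0.8) = 0.2833/0.3000 = 0.9443
Terminal stock prices: S_uuu = 119.8, S_uud = 87.12, S_udd = 63.36, S_ddd = 46.08
Terminal payoffs (K − S): max(-15.79, 0) = 0, max(16.88, 0) = 16.88, max(40.64, 0) = 40.64, max(57.92, 0) = 57.92
Node uu (S = 108.9): continuation = e^(−0.08)·[0.9443·0.0000 + 0.0557·16.8800] = 0.8681; exercise value = 0.0000 ≤ continuation, so V_uu = 0.8681
Node ud (S = 79.2): continuation = e^(−0.08)·[0.9443·16.8800 + 0.0557·40.6400] = 16.8041; exercise value = 24.8000 > continuation, so V_ud = 24.8000 (exercise)
Node dd (S = 57.6): continuation = e^(−0.08)·[0.9443·40.6400 + 0.0557·57.9200] = 38.4041; exercise value = 46.4000 > continuation, so V_dd = 46.4000 (exercise)
Node u (S = 99): continuation = e^(−0.08)·[0.9443·0.8681 + 0.0557·24.8000] = 2.0321; exercise value = 5.0000 > continuation, so V_u = 5.0000 (exercise)
Node d (S = 72): continuation = e^(−0.08)·[0.9443·24.8000 + 0.0557·46.4000] = 24.0041; exercise value = 32.0000 > continuation, so V_d = 32.0000 (exercise)
Node 0 (S = 90): continuation = e^(−0.08)·[0.9443·5.0000 + 0.0557·32.0000] = 6.0041; exercise value = 14.0000 > continuation, so V_0 = 14.0000 (exercise)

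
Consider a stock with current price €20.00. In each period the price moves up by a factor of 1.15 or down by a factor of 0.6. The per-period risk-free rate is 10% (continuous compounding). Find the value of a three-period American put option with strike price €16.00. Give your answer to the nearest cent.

€0.44

Risk-neutral probability p = (e^0.1 − 0.6)/(1.15 − 0.6) = 0.5052/0.5500 = 0.9185
Terminal stock prices: S_uuu = 30.42, S_uud = 15.87, S_udd = 8.28, S_ddd = 4.32
Terminal payoffs (K − S): max(-14.42, 0) = 0, max(0.13, 0) = 0.13, max(7.72, 0) = 7.72, max(11.68, 0) = 11.68
Node uu (S = 26.45): continuation = e^(−0.1)·[0.9185·0.0000 + 0.0815·0.1300] = 0.0096; exercise value = 0.0000 ≤ continuation, so V_uu = 0.0096
Node ud (S = 13.8): continuation = e^(−0.1)·[0.9185·0.1300 + 0.0815·7.7200] = 0.6774; exercise value = 2.2000 > continuation, so V_ud = 2.2000 (exercise)
Node dd (S = 7.2): continuation = e^(−0.1)·[0.9185·7.7200 + 0.0815·11.6800] = 7.2774; exercise value = 8.8000 > continuation, so V_dd = 8.8000 (exercise)
Node u (S = 23): continuation = e^(−0.1)·[0.9185·0.0096 + 0.0815·2.2000] = 0.1702; exercise value = 0.0000 ≤ continuation, so V_u = 0.1702
Node d (S = 12): continuation = e^(−0.1)·[0.9185·2.2000 + 0.0815·8.8000] = 2.4774; exercise value = 4.0000 > continuation, so V_d = 4.0000 (exercise)
Node 0 (S = 20): continuation = e^(−0.1)·[0.9185·0.1702 + 0.0815·4.0000] = 0.4365; exercise value = 0.0000 ≤ continuation, so V_0 = 0.4365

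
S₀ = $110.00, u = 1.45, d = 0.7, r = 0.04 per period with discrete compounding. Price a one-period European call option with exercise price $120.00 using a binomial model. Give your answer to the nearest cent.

$17.22

Risk-neutral probability p = (1 + 0.04 − 0.7)/(1.45 − 0.7) = 0.3400/0.7500 = 0.4533
Terminal stock prices: S_u = 159.5, S_d = 77
Terminal payoffs (S − K): max(39.5, 0) = 39.5, max(-43, 0) = 0
Node 0 (S = 110): V_0 = 1/1.04·[0.4533·39.5000 + 0.5467·0.0000] = 17.2179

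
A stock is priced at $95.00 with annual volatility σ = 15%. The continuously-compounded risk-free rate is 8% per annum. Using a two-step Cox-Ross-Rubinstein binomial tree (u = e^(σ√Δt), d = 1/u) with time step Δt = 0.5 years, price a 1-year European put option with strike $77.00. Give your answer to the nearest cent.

$0.02

CRR parameters: u = e^(σ√Δt) = e^(0.15·√0.5) = 1.1119, d = 1/u = 0.8994
Per-period rate: rΔt = 0.08·0.5 = 0.04, so R = e^0.04 = 1.0408
Risk-neutral probability p = (e^0.04 − 0.8994)/(1.1119 − 0.8994) = 0.1414/0.2125 = 0.6655
Terminal stock prices: S_uu = 117.4, S_ud = 95, S_dd = 76.84
Terminal payoffs (K − S): max(-40.45, 0) = 0, max(-18, 0) = 0, max(0.1585, 0) = 0.1585
Node u (S = 105.6): V_u = e^(−0.04)·[0.6655·0.0000 + 0.3345·0.0000] = 0.0000
Node d (S = 85.44): V_d = e^(−0.04)·[0.6655·0.0000 + 0.3345·0.1585] = 0.0509
Node 0 (S = 95): V_0 = e^(−0.04)·[0.6655·0.0000 + 0.3345·0.0509] = 0.0164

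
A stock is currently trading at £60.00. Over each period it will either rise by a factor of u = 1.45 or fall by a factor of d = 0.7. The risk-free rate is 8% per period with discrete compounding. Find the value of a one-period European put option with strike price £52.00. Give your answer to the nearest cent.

Risk-neutral probability p = (1 + 0.08 − 0.7)/(1.45 − 0.7) = 0.3800/0.7500 = 0.5067
Terminal stock prices: S_u = 87, S_d = 42
Terminal payoffs (K − S): max(-35, 0) = 0, max(10, 0) = 10
Node 0 (S = 60): V_0 = 1/1.08·[0.5067·0.0000 + 0.4933·10.0000] = 4.5679

£4.57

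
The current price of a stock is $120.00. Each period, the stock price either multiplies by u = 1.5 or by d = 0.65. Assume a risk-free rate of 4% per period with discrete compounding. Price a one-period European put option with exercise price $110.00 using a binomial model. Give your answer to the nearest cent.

Risk-neutral probability p = (1 + 0.04 − 0.65)/(1.5 − 0.65) = 0.3900/0.8500 = 0.4588
Terminal stock prices: S_u = 180, S_d = 78
Terminal payoffs (K − S): max(-70, 0) = 0, max(32, 0) = 32
Node 0 (S = 120): V_0 = 1/1.04·[0.4588·0.0000 + 0.5412·32.0000] = 16.6516

$16.65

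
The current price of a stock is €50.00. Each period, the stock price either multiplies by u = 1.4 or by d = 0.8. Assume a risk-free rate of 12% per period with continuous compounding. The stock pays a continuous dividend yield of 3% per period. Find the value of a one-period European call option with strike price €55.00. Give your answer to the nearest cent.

€6.52

Per-period risk-free factor R = e^0.12 = 1.1275; dividend-adjusted growth = e^(0.12−0.03) = 1.0942.
Risk-neutral probability p = (1.0942 − 0.8)/(1.4 − 0.8) = 0.2942/0.6000 = 0.4903
Terminal stock prices: S_u = 70, S_d = 40
Terminal payoffs (S − K): max(15, 0) = 15, max(-15, 0) = 0
Node 0 (S = 50): V_0 = e^(−0.12)·[0.4903·15.0000 + 0.5097·0.0000] = 6.5227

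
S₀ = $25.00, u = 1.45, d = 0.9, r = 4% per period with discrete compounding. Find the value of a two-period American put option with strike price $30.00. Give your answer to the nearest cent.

Risk-neutral probability p = (1 + 0.04 − 0.9)/(1.45 − 0.9) = 0.1400/0.5500 = 0.2545
Terminal stock prices: S_uu = 52.56, S_ud = 32.62, S_dd = 20.25
Terminal payoffs (K − S): max(-22.56, 0) = 0, max(-2.625, 0) = 0, max(9.75, 0) = 9.75
Node u (S = 36.25): continuation = 1/1.04·[0.2545·0.0000 + 0.7455·0.0000] = 0.0000; exercise value = 0.0000 ≤ continuation, so V_u = 0.0000
Node d (S = 22.5): continuation = 1/1.04·[0.2545·0.0000 + 0.7455·9.7500] = 6.9886; exercise value = 7.5000 > continuation, so V_d = 7.5000 (exercise)
Node 0 (S = 25): continuation = 1/1.04·[0.2545·0.0000 + 0.7455·7.5000] = 5.3759; exercise value = 5.0000 ≤ continuation, so V_0 = 5.3759

$5.38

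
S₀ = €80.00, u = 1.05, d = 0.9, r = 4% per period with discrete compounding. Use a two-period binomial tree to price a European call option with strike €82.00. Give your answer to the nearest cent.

€4.99

Risk-neutral probability p = (1 + 0.04 − 0.9)/(1.05 − 0.9) = 0.1400/0.1500 = 0.9333
Terminal stock prices: S_uu = 88.2, S_ud = 75.6, S_dd = 64.8
Terminal payoffs (S − K): max(6.2, 0) = 6.2, max(-6.4, 0) = 0, max(-17.2, 0) = 0
Node u (S = 84): V_u = 1/1.04·[0.9333·6.2000 + 0.0667·0.0000] = 5.5641
Node d (S = 72): V_d = 1/1.04·[0.9333·0.0000 + 0.0667·0.0000] = 0.0000
Node 0 (S = 80): V_0 = 1/1.04·[0.9333·5.5641 + 0.0667·0.0000] = 4.9934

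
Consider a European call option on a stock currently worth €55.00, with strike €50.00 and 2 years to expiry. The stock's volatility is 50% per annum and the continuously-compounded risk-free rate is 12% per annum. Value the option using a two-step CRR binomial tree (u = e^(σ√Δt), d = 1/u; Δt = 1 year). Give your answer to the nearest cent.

€21.53

CRR parameters: u = e^(σ√Δt) = e^(0.5·√1) = 1.6487, d = 1/u = 0.6065
Per-period rate: rΔt = 0.12·1 = 0.12, so R = e^0.12 = 1.1275
Risk-neutral probability p = (e^0.12 − 0.6065)/(1.6487 − 0.6065) = 0.5210/1.0422 = 0.4999
Terminal stock prices: S_uu = 149.5, S_ud = 55, S_dd = 20.23
Terminal payoffs (S − K): max(99.51, 0) = 99.51, max(5, 0) = 5, max(-29.77, 0) = 0
Node u (S = 90.68): V_u = e^(−0.12)·[0.4999·99.5055 + 0.5001·5.0000] = 46.3336
Node d (S = 33.36): V_d = e^(−0.12)·[0.4999·5.0000 + 0.5001·0.0000] = 2.2168
Node 0 (S = 55): V_0 = e^(−0.12)·[0.4999·46.3336 + 0.5001·2.2168] = 21.5253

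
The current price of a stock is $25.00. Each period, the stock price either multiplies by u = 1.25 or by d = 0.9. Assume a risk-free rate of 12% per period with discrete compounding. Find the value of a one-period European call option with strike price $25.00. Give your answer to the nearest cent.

Risk-neutral probability p = (1 + 0.12 − 0.9)/(1.25 − 0.9) = 0.2200/0.3500 = 0.6286
Terminal stock prices: S_u = 31.25, S_d = 22.5
Terminal payoffs (S − K): max(6.25, 0) = 6.25, max(-2.5, 0) = 0
Node 0 (S = 25): V_0 = 1/1.12·[0.6286·6.2500 + 0.3714·0.0000] = 3.5077

$3.51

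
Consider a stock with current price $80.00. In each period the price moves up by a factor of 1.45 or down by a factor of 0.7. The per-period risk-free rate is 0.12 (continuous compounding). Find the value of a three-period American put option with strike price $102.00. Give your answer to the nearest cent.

$22.00

Risk-neutral probability p = (e^0.12 − 0.7)/(1.45 − 0.7) = 0.4275/0.7500 = 0.5700
Terminal stock prices: S_uuu = 243.9, S_uud = 117.7, S_udd = 56.84, S_ddd = 27.44
Terminal payoffs (K − S): max(-141.9, 0) = 0, max(-15.74, 0) = 0, max(45.16, 0) = 45.16, max(74.56, 0) = 74.56
Node uu (S = 168.2): continuation = e^(−0.12)·[0.5700·0.0000 + 0.4300·0.0000] = 0.0000; exercise value = 0.0000 ≤ continuation, so V_uu = 0.0000
Node ud (S = 81.2): continuation = e^(−0.12)·[0.5700·0.0000 + 0.4300·45.1600] = 17.2231; exercise value = 20.8000 > continuation, so V_ud = 20.8000 (exercise)
Node dd (S = 39.2): continuation = e^(−0.12)·[0.5700·45.1600 + 0.4300·74.5600] = 51.2659; exercise value = 62.8000 > continuation, so V_dd = 62.8000 (exercise)
Node u (S = 116): continuation = e^(−0.12)·[0.5700·0.0000 + 0.4300·20.8000] = 7.9327; exercise value = 0.0000 ≤ continuation, so V_u = 7.9327
Node d (S = 56): continuation = e^(−0.12)·[0.5700·20.8000 + 0.4300·62.8000] = 34.4659; exercise value = 46.0000 > continuation, so V_d = 46.0000 (exercise)
Node 0 (S = 80): continuation = e^(−0.12)·[0.5700·7.9327 + 0.4300·46.0000] = 21.5538; exercise value = 22.0000 > continuation, so V_0 = 22.0000 (exercise)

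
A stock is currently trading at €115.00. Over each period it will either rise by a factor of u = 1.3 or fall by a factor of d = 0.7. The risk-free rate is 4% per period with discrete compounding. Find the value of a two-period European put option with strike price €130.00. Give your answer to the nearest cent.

Risk-neutral probability p = (1 + 0.04 − 0.7)/(1.3 − 0.7) = 0.3400/0.6000 = 0.5667
Terminal stock prices: S_uu = 194.4, S_ud = 104.6, S_dd = 56.35
Terminal payoffs (K − S): max(-64.35, 0) = 0, max(25.35, 0) = 25.35, max(73.65, 0) = 73.65
Node u (S = 149.5): V_u = 1/1.04·[0.5667·0.0000 + 0.4333·25.3500] = 10.5625
Node d (S = 80.5): V_d = 1/1.04·[0.5667·25.3500 + 0.4333·73.6500] = 44.5000
Node 0 (S = 115): V_0 = 1/1.04·[0.5667·10.5625 + 0.4333·44.5000] = 24.2969

€24.30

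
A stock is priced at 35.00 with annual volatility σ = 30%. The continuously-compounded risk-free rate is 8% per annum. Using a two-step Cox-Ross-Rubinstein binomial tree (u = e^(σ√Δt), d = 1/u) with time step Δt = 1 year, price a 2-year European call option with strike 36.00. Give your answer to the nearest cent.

CRR parameters: u = e^(σ√Δt) = e^(0.3·√1) = 1.3499, d = 1/u = 0.7408
Per-period rate: rΔt = 0.08·1 = 0.08, so R = e^0.08 = 1.0833
Risk-neutral probability p = (e^0.08 − 0.7408)/(1.3499 − 0.7408) = 0.3425/0.6090 = 0.5623
Terminal stock prices: S_uu = 63.77, S_ud = 35, S_dd = 19.21
Terminal payoffs (S − K): max(27.77, 0) = 27.77, max(-1, 0) = 0, max(-16.79, 0) = 0
Node u (S = 47.25): V_u = e^(−0.08)·[0.5623·27.7742 + 0.4377·0.0000] = 14.4169
Node d (S = 25.93): V_d = e^(−0.08)·[0.5623·0.0000 + 0.4377·0.0000] = 0.0000
Node 0 (S = 35): V_0 = e^(−0.08)·[0.5623·14.4169 + 0.4377·0.0000] = 7.4835

7.48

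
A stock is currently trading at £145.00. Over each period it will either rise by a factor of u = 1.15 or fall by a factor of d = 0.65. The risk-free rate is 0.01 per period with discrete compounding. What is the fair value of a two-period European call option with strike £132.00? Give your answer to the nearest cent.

Risk-neutral probability p = (1 + 0.01 − 0.65)/(1.15 − 0.65) = 0.3600/0.5000 = 0.7200
Terminal stock prices: S_uu = 191.8, S_ud = 108.4, S_dd = 61.26
Terminal payoffs (S − K): max(59.76, 0) = 59.76, max(-23.61, 0) = 0, max(-70.74, 0) = 0
Node u (S = 166.8): V_u = 1/1.01·[0.7200·59.7625 + 0.2800·0.0000] = 42.6030
Node d (S = 94.25): V_d = 1/1.01·[0.7200·0.0000 + 0.2800·0.0000] = 0.0000
Node 0 (S = 145): V_0 = 1/1.01·[0.7200·42.6030 + 0.2800·0.0000] = 30.3704

£30.37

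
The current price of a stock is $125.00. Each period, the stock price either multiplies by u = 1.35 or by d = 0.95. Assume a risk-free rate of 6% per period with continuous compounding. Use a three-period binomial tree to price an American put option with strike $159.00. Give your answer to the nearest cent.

$34.00

Risk-neutral probability p = (e^0.06 − 0.95)/(1.35 − 0.95) = 0.1118/0.4000 = 0.2796
Terminal stock prices: S_uuu = 307.5, S_uud = 216.4, S_udd = 152.3, S_ddd = 107.2
Terminal payoffs (K − S): max(-148.5, 0) = 0, max(-57.42, 0) = 0, max(6.703, 0) = 6.703, max(51.83, 0) = 51.83
Node uu (S = 227.8): continuation = e^(−0.06)·[0.2796·0.0000 + 0.7204·0.0000] = 0.0000; exercise value = 0.0000 ≤ continuation, so V_uu = 0.0000
Node ud (S = 160.3): continuation = e^(−0.06)·[0.2796·0.0000 + 0.7204·6.7031] = 4.5478; exercise value = 0.0000 ≤ continuation, so V_ud = 4.5478
Node dd (S = 112.8): continuation = e^(−0.06)·[0.2796·6.7031 + 0.7204·51.8281] = 36.9281; exercise value = 46.1875 > continuation, so V_dd = 46.1875 (exercise)
Node u (S = 168.8): continuation = e^(−0.06)·[0.2796·0.0000 + 0.7204·4.5478] = 3.0855; exercise value = 0.0000 ≤ continuation, so V_u = 3.0855
Node d (S = 118.8): continuation = e^(−0.06)·[0.2796·4.5478 + 0.7204·46.1875] = 32.5336; exercise value = 40.2500 > continuation, so V_d = 40.2500 (exercise)
Node 0 (S = 125): continuation = e^(−0.06)·[0.2796·3.0855 + 0.7204·40.2500] = 28.1203; exercise value = 34.0000 > continuation, so V_0 = 34.0000 (exercise)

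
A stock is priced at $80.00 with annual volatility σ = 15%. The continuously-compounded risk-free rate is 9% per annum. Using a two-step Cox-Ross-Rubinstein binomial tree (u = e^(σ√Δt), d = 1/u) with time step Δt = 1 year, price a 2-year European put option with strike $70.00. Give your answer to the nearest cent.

$0.45

CRR parameters: u = e^(σ√Δt) = e^(0.15·√1) = 1.1618, d = 1/u = 0.8607
Per-period rate: rΔt = 0.09·1 = 0.09, so R = e^0.09 = 1.0942
Risk-neutral probability p = (e^0.09 − 0.8607)/(1.1618 − 0.8607) = 0.2335/0.3011 = 0.7753
Terminal stock prices: S_uu = 108, S_ud = 80, S_dd = 59.27
Terminal payoffs (K − S): max(-37.99, 0) = 0, max(-10, 0) = 0, max(10.73, 0) = 10.73
Node u (S = 92.95): V_u = e^(−0.09)·[0.7753·0.0000 + 0.2247·0.0000] = 0.0000
Node d (S = 68.86): V_d = e^(−0.09)·[0.7753·0.0000 + 0.2247·10.7345] = 2.2043
Node 0 (S = 80): V_0 = e^(−0.09)·[0.7753·0.0000 + 0.2247·2.2043] = 0.4527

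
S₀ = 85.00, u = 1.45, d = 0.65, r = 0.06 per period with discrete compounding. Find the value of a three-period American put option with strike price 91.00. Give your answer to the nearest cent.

20.42

Risk-neutral probability p = (1 + 0.06 − 0.65)/(1.45 − 0.65) = 0.4100/0.8000 = 0.5125
Terminal stock prices: S_uuu = 259.1, S_uud = 116.2, S_udd = 52.07, S_ddd = 23.34
Terminal payoffs (K − S): max(-168.1, 0) = 0, max(-25.16, 0) = 0, max(38.93, 0) = 38.93, max(67.66, 0) = 67.66
Node uu (S = 178.7): continuation = 1/1.06·[0.5125·0.0000 + 0.4875·0.0000] = 0.0000; exercise value = 0.0000 ≤ continuation, so V_uu = 0.0000
Node ud (S = 80.11): continuation = 1/1.06·[0.5125·0.0000 + 0.4875·38.9269] = 17.9027; exercise value = 10.8875 ≤ continuation, so V_ud = 17.9027
Node dd (S = 35.91): continuation = 1/1.06·[0.5125·38.9269 + 0.4875·67.6569] = 49.9366; exercise value = 55.0875 > continuation, so V_dd = 55.0875 (exercise)
Node u (S = 123.2): continuation = 1/1.06·[0.5125·0.0000 + 0.4875·17.9027] = 8.2335; exercise value = 0.0000 ≤ continuation, so V_u = 8.2335
Node d (S = 55.25): continuation = 1/1.06·[0.5125·17.9027 + 0.4875·55.0875] = 33.9908; exercise value = 35.7500 > continuation, so V_d = 35.7500 (exercise)
Node 0 (S = 85): continuation = 1/1.06·[0.5125·8.2335 + 0.4875·35.7500] = 20.4225; exercise value = 6.0000 ≤ continuation, so V_0 = 20.4225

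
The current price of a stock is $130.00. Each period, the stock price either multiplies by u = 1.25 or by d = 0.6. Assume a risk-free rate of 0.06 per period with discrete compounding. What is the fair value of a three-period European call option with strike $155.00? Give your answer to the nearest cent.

Risk-neutral probability p = (1 + 0.06 − 0.6)/(1.25 − 0.6) = 0.4600/0.6500 = 0.7077
Terminal stock prices: S_uuu = 253.9, S_uud = 121.9, S_udd = 58.5, S_ddd = 28.08
Terminal payoffs (S − K): max(98.91, 0) = 98.91, max(-33.12, 0) = 0, max(-96.5, 0) = 0, max(-126.9, 0) = 0
Node uu (S = 203.1): V_uu = 1/1.06·[0.7077·98.9062 + 0.2923·0.0000] = 66.0332
Node ud (S = 97.5): V_ud = 1/1.06·[0.7077·0.0000 + 0.2923·0.0000] = 0.0000
Node dd (S = 46.8): V_dd = 1/1.06·[0.7077·0.0000 + 0.2923·0.0000] = 0.0000
Node u (S = 162.5): V_u = 1/1.06·[0.7077·66.0332 + 0.2923·0.0000] = 44.0860
Node d (S = 78): V_d = 1/1.06·[0.7077·0.0000 + 0.2923·0.0000] = 0.0000
Node 0 (S = 130): V_0 = 1/1.06·[0.7077·44.0860 + 0.2923·0.0000] = 29.4333

$29.43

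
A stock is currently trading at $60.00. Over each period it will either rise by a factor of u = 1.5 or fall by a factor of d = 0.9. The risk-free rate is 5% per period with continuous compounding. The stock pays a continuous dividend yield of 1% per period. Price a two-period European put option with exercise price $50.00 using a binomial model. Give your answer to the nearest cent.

Per-period risk-free factor R = e^0.05 = 1.0513; dividend-adjusted growth = e^(0.05−0.01) = 1.0408.
Risk-neutral probability p = (1.0408 − 0.9)/(1.5 − 0.9) = 0.1408/0.6000 = 0.2347
Terminal stock prices: S_uu = 135, S_ud = 81, S_dd = 48.6
Terminal payoffs (K − S): max(-85, 0) = 0, max(-31, 0) = 0, max(1.4, 0) = 1.4
Node u (S = 90): V_u = e^(−0.05)·[0.2347·0.0000 + 0.7653·0.0000] = 0.0000
Node d (S = 54): V_d = e^(−0.05)·[0.2347·0.0000 + 0.7653·1.4000] = 1.0192
Node 0 (S = 60): V_0 = e^(−0.05)·[0.2347·0.0000 + 0.7653·1.0192] = 0.7420

$0.74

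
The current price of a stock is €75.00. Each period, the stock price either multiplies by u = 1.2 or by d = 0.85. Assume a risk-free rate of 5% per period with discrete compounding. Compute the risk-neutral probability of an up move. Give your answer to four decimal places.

p = 0.5714

Risk-neutral probability p = (1 + 0.05 − 0.85)/(1.2 − 0.85) = 0.2000/0.3500 = 0.5714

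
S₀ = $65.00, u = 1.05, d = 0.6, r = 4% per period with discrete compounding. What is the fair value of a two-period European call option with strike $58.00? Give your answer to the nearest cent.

$12.08

Risk-neutral probability p = (1 + 0.04 − 0.6)/(1.05 − 0.6) = 0.4400/0.4500 = 0.9778
Terminal stock prices: S_uu = 71.66, S_ud = 40.95, S_dd = 23.4
Terminal payoffs (S − K): max(13.66, 0) = 13.66, max(-17.05, 0) = 0, max(-34.6, 0) = 0
Node u (S = 68.25): V_u = 1/1.04·[0.9778·13.6625 + 0.0222·0.0000] = 12.8451
Node d (S = 39): V_d = 1/1.04·[0.9778·0.0000 + 0.0222·0.0000] = 0.0000
Node 0 (S = 65): V_0 = 1/1.04·[0.9778·12.8451 + 0.0222·0.0000] = 12.0766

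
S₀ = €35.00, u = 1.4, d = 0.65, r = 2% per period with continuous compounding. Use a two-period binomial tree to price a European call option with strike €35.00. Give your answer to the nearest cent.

Risk-neutral probability p = (e^0.02 − 0.65)/(1.4 − 0.65) = 0.3702/0.7500 = 0.4936
Terminal stock prices: S_uu = 68.6, S_ud = 31.85, S_dd = 14.79
Terminal payoffs (S − K): max(33.6, 0) = 33.6, max(-3.15, 0) = 0, max(-20.21, 0) = 0
Node u (S = 49): V_u = e^(−0.02)·[0.4936·33.6000 + 0.5064·0.0000] = 16.2566
Node d (S = 22.75): V_d = e^(−0.02)·[0.4936·0.0000 + 0.5064·0.0000] = 0.0000
Node 0 (S = 35): V_0 = e^(−0.02)·[0.4936·16.2566 + 0.5064·0.0000] = 7.8654

€7.87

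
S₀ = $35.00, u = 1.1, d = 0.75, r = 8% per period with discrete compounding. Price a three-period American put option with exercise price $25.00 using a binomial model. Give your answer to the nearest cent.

$0.03

Risk-neutral probability p = (1 + 0.08 − 0.75)/(1.1 − 0.75) = 0.3300/0.3500 = 0.9429
Terminal stock prices: S_uuu = 46.59, S_uud = 31.76, S_udd = 21.66, S_ddd = 14.77
Terminal payoffs (K − S): max(-21.59, 0) = 0, max(-6.763, 0) = 0, max(3.344, 0) = 3.344, max(10.23, 0) = 10.23
Node uu (S = 42.35): continuation = 1/1.08·[0.9429·0.0000 + 0.0571·0.0000] = 0.0000; exercise value = 0.0000 ≤ continuation, so V_uu = 0.0000
Node ud (S = 28.88): continuation = 1/1.08·[0.9429·0.0000 + 0.0571·3.3438] = 0.1769; exercise value = 0.0000 ≤ continuation, so V_ud = 0.1769
Node dd (S = 19.69): continuation = 1/1.08·[0.9429·3.3438 + 0.0571·10.2344] = 3.4606; exercise value = 5.3125 > continuation, so V_dd = 5.3125 (exercise)
Node u (S = 38.5): continuation = 1/1.08·[0.9429·0.0000 + 0.0571·0.1769] = 0.0094; exercise value = 0.0000 ≤ continuation, so V_u = 0.0094
Node d (S = 26.25): continuation = 1/1.08·[0.9429·0.1769 + 0.0571·5.3125] = 0.4355; exercise value = 0.0000 ≤ continuation, so V_d = 0.4355
Node 0 (S = 35): continuation = 1/1.08·[0.9429·0.0094 + 0.0571·0.4355] = 0.0312; exercise value = 0.0000 ≤ continuation, so V_0 = 0.0312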